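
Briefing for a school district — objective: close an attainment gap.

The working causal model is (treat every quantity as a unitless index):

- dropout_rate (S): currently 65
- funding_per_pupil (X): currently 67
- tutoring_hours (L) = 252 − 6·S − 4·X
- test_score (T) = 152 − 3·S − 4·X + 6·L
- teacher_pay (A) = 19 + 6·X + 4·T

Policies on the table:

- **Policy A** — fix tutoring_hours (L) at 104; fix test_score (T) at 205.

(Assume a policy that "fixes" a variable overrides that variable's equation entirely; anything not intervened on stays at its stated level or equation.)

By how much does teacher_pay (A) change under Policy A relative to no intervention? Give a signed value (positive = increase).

11808

Baseline:
  S = 65
  X = 67
  L = 252 − 6·65 − 4·67 = -406
  T = 152 − 3·65 − 4·67 + 6·(-406) = -2747
  A = 19 + 6·67 + 4·(-2747) = -10567
Policy A (L := 104, T := 205):
  S = 65
  X = 67
  L = 104
  T = 205
  A = 19 + 6·67 + 4·205 = 1241
Change in A: 1241 − (-10567) = 11808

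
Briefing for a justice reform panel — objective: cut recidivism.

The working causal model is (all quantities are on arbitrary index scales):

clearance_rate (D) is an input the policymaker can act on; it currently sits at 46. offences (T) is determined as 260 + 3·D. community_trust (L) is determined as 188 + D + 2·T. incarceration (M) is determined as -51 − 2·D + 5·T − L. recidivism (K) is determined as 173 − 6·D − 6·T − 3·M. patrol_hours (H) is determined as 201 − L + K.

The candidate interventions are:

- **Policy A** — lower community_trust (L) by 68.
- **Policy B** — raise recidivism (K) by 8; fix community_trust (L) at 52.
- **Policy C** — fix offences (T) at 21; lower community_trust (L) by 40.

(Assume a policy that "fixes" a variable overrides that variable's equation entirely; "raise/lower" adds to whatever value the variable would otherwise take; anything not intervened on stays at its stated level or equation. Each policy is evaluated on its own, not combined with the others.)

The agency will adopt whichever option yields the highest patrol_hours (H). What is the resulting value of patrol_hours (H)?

558

Policy A (L − 68):
  D = 46
  T = 260 + 3·46 = 398
  L = 188 + 46 + 2·398 (−68 from intervention) = 962
  M = -51 − 2·46 + 5·398 − 962 = 885
  K = 173 − 6·46 − 6·398 − 3·885 = -5146
  H = 201 − 962 + (-5146) = -5907
Policy B (K + 8, L := 52):
  D = 46
  T = 260 + 3·46 = 398
  L = 52
  M = -51 − 2·46 + 5·398 − 52 = 1795
  K = 173 − 6·46 − 6·398 − 3·1795 (+8 from intervention) = -7868
  H = 201 − 52 + (-7868) = -7719
Policy C (T := 21, L − 40):
  D = 46
  T = 21
  L = 188 + 46 + 2·21 (−40 from intervention) = 236
  M = -51 − 2·46 + 5·21 − 236 = -274
  K = 173 − 6·46 − 6·21 − 3·(-274) = 593
  H = 201 − 236 + 593 = 558
Comparing — Policy A: H=-5907, Policy B: H=-7719, Policy C: H=558. Highest is 558 (Policy C).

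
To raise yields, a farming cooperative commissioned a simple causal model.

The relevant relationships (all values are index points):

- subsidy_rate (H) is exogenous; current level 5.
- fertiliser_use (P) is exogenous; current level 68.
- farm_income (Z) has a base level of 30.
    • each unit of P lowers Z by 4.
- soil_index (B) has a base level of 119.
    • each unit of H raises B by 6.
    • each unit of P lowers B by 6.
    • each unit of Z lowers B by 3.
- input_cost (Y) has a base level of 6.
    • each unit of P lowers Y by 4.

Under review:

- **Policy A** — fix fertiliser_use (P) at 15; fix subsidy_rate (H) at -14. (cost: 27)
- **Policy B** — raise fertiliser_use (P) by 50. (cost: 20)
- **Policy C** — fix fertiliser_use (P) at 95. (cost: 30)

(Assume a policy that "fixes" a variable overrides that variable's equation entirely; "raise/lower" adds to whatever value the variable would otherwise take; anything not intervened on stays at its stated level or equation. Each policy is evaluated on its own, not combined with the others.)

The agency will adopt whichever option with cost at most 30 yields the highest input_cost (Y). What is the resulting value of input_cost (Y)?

-54

Policy A (P := 15, H := -14):
  P = 15
  Y = 6 − 4·15 = -54
Policy B (P + 50):
  P = 68 + 50 = 118
  Y = 6 − 4·118 = -466
Policy C (P := 95):
  P = 95
  Y = 6 − 4·95 = -374
Comparing — Policy A: Y=-54, Policy B: Y=-466, Policy C: Y=-374. Highest is -54 (Policy A).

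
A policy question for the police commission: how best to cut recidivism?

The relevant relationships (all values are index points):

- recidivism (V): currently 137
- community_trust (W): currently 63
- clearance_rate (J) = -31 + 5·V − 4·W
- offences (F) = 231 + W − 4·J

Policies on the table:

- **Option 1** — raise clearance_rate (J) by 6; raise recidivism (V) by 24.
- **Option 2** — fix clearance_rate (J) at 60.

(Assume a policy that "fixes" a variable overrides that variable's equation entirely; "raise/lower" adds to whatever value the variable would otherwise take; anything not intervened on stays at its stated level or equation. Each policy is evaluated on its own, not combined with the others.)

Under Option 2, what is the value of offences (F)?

Option 2 (J := 60):
  V = 137
  W = 63
  J = 60
  F = 231 + 63 − 4·60 = 54

54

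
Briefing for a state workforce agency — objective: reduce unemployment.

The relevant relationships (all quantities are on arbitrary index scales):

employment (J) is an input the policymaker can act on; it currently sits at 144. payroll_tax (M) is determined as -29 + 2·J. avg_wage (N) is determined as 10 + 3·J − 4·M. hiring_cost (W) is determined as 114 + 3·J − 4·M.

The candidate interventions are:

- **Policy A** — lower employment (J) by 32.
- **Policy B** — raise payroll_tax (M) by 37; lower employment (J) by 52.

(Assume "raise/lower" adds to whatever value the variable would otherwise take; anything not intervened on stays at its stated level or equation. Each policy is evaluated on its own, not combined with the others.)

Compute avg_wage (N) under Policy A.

Policy A (J − 32):
  J = 144 − 32 = 112
  M = -29 + 2·112 = 195
  N = 10 + 3·112 − 4·195 = -434

-434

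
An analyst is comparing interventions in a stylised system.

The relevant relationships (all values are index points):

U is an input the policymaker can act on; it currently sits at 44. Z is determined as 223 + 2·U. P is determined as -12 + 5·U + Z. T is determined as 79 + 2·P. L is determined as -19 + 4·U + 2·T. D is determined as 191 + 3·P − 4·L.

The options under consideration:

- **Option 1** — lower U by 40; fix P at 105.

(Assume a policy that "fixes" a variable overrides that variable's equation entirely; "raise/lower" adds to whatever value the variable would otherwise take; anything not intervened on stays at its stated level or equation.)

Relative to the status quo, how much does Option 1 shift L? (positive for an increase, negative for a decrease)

Baseline:
  U = 44
  Z = 223 + 2·44 = 311
  P = -12 + 5·44 + 311 = 519
  T = 79 + 2·519 = 1117
  L = -19 + 4·44 + 2·1117 = 2391
Option 1 (U − 40, P := 105):
  U = 44 − 40 = 4
  Z = 223 + 2·4 = 231
  P = 105
  T = 79 + 2·105 = 289
  L = -19 + 4·4 + 2·289 = 575
Change in L: 575 − 2391 = -1816

-1816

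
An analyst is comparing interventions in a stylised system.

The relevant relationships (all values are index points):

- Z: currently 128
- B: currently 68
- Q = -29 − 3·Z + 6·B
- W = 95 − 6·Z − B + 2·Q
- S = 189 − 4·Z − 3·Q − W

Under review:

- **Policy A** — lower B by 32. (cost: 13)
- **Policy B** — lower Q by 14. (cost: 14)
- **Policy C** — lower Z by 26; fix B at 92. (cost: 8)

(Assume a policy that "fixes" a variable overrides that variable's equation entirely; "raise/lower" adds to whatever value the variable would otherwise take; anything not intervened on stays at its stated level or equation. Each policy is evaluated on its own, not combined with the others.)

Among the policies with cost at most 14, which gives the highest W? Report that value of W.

Policy A (B − 32):
  Z = 128
  B = 68 − 32 = 36
  Q = -29 − 3·128 + 6·36 = -197
  W = 95 − 6·128 − 36 + 2·(-197) = -1103
Policy B (Q − 14):
  Z = 128
  B = 68
  Q = -29 − 3·128 + 6·68 (−14 from intervention) = -19
  W = 95 − 6·128 − 68 + 2·(-19) = -779
Policy C (Z − 26, B := 92):
  Z = 128 − 26 = 102
  B = 92
  Q = -29 − 3·102 + 6·92 = 217
  W = 95 − 6·102 − 92 + 2·217 = -175
Comparing — Policy A: W=-1103, Policy B: W=-779, Policy C: W=-175. Highest is -175 (Policy C).

-175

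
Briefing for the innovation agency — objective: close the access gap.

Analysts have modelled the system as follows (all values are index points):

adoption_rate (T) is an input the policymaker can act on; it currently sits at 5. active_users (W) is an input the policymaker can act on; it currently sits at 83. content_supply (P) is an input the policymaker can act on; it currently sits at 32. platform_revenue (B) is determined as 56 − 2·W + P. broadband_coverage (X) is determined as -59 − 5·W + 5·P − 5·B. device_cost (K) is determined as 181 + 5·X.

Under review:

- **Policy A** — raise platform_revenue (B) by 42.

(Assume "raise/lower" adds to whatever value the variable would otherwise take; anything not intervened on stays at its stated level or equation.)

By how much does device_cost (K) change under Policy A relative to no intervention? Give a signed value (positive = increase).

Baseline:
  W = 83
  P = 32
  B = 56 − 2·83 + 32 = -78
  X = -59 − 5·83 + 5·32 − 5·(-78) = 76
  K = 181 + 5·76 = 561
Policy A (B + 42):
  W = 83
  P = 32
  B = 56 − 2·83 + 32 (+42 from intervention) = -36
  X = -59 − 5·83 + 5·32 − 5·(-36) = -134
  K = 181 + 5·(-134) = -489
Change in K: -489 − 561 = -1050

-1050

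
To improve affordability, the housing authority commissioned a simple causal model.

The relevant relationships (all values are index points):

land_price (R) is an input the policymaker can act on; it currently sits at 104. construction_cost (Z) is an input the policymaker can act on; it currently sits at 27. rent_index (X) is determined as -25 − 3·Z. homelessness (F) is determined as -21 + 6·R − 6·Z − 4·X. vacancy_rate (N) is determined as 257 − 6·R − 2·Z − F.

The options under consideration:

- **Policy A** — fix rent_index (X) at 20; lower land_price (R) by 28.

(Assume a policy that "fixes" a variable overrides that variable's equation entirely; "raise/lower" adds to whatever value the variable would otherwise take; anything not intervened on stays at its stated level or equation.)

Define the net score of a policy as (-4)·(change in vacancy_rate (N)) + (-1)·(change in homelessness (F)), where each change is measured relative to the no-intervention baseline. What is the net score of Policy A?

Baseline:
  R = 104
  Z = 27
  X = -25 − 3·27 = -106
  F = -21 + 6·104 − 6·27 − 4·(-106) = 865
  N = 257 − 6·104 − 2·27 − 865 = -1286
Policy A (X := 20, R − 28):
  R = 104 − 28 = 76
  Z = 27
  X = 20
  F = -21 + 6·76 − 6·27 − 4·20 = 193
  N = 257 − 6·76 − 2·27 − 193 = -446
ΔN = -446 − (-1286) = 840; ΔF = 193 − 865 = -672
Score = (-4)·840 + (-1)·(-672) = -2688

-2688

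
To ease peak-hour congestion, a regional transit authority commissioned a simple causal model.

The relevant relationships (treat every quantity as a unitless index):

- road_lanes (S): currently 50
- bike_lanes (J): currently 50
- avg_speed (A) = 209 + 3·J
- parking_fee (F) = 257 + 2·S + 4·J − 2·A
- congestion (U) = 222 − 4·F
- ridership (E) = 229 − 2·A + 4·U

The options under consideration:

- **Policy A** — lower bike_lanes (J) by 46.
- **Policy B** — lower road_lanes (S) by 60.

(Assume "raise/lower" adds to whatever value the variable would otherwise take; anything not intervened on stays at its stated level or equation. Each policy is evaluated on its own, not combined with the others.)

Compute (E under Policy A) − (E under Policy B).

Policy A (J − 46):
  S = 50
  J = 50 − 46 = 4
  A = 209 + 3·4 = 221
  F = 257 + 2·50 + 4·4 − 2·221 = -69
  U = 222 − 4·(-69) = 498
  E = 229 − 2·221 + 4·498 = 1779
Policy B (S − 60):
  S = 50 − 60 = -10
  J = 50
  A = 209 + 3·50 = 359
  F = 257 + 2·(-10) + 4·50 − 2·359 = -281
  U = 222 − 4·(-281) = 1346
  E = 229 − 2·359 + 4·1346 = 4895
E: 1779 − 4895 = -3116

-3116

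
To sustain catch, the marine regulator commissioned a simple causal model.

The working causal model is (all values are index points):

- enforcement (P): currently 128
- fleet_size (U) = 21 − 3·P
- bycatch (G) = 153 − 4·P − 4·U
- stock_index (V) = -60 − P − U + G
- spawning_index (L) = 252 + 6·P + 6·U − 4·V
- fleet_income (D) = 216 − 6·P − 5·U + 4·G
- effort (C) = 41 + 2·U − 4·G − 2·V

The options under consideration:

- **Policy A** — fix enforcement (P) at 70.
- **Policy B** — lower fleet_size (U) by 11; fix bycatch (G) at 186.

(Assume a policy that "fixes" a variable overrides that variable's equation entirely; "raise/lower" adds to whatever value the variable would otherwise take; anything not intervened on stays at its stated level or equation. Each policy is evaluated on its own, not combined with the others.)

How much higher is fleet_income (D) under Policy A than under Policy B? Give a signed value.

Policy A (P := 70):
  P = 70
  U = 21 − 3·70 = -189
  G = 153 − 4·70 − 4·(-189) = 629
  D = 216 − 6·70 − 5·(-189) + 4·629 = 3257
Policy B (U − 11, G := 186):
  P = 128
  U = 21 − 3·128 (−11 from intervention) = -374
  G = 186
  D = 216 − 6·128 − 5·(-374) + 4·186 = 2062
D: 3257 − 2062 = 1195

1195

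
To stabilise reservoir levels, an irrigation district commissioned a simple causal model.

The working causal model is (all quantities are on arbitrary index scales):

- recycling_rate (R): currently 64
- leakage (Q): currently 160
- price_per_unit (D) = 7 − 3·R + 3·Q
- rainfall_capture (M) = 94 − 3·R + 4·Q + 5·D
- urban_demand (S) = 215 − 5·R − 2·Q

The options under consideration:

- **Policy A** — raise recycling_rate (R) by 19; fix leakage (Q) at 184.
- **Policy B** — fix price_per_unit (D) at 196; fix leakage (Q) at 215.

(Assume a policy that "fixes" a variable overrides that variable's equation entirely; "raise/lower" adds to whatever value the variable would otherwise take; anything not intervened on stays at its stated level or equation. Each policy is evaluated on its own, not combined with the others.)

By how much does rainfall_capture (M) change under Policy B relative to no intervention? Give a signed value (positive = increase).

-275

Baseline:
  R = 64
  Q = 160
  D = 7 − 3·64 + 3·160 = 295
  M = 94 − 3·64 + 4·160 + 5·295 = 2017
Policy B (D := 196, Q := 215):
  R = 64
  Q = 215
  D = 196
  M = 94 − 3·64 + 4·215 + 5·196 = 1742
Change in M: 1742 − 2017 = -275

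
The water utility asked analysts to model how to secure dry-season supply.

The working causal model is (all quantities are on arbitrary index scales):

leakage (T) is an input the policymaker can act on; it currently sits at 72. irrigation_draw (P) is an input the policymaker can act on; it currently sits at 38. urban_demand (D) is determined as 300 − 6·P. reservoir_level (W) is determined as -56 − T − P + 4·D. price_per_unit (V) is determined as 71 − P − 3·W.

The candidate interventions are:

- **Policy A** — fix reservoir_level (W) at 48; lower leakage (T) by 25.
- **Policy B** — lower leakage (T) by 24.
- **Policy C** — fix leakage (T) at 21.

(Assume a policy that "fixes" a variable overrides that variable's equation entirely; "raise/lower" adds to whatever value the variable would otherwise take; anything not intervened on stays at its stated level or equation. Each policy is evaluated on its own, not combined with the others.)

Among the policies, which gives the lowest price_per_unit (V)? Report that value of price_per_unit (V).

-486

Policy A (W := 48, T − 25):
  T = 72 − 25 = 47
  P = 38
  D = 300 − 6·38 = 72
  W = 48
  V = 71 − 38 − 3·48 = -111
Policy B (T − 24):
  T = 72 − 24 = 48
  P = 38
  D = 300 − 6·38 = 72
  W = -56 − 48 − 38 + 4·72 = 146
  V = 71 − 38 − 3·146 = -405
Policy C (T := 21):
  T = 21
  P = 38
  D = 300 − 6·38 = 72
  W = -56 − 21 − 38 + 4·72 = 173
  V = 71 − 38 − 3·173 = -486
Comparing — Policy A: V=-111, Policy B: V=-405, Policy C: V=-486. Lowest is -486 (Policy C).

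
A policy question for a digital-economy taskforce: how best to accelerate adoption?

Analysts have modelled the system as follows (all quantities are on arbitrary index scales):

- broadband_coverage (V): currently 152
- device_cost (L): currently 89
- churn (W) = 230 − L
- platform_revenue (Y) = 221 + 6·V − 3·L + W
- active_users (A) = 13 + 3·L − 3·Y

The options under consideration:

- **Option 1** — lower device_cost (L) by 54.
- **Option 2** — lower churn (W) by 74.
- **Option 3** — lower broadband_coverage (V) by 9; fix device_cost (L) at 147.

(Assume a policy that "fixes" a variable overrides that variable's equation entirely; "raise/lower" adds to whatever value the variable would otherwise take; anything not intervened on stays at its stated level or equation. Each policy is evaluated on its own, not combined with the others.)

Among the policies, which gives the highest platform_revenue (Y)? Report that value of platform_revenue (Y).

Option 1 (L − 54):
  V = 152
  L = 89 − 54 = 35
  W = 230 − 35 = 195
  Y = 221 + 6·152 − 3·35 + 195 = 1223
Option 2 (W − 74):
  V = 152
  L = 89
  W = 230 − 89 (−74 from intervention) = 67
  Y = 221 + 6·152 − 3·89 + 67 = 933
Option 3 (V − 9, L := 147):
  V = 152 − 9 = 143
  L = 147
  W = 230 − 147 = 83
  Y = 221 + 6·143 − 3·147 + 83 = 721
Comparing — Option 1: Y=1223, Option 2: Y=933, Option 3: Y=721. Highest is 1223 (Option 1).

1223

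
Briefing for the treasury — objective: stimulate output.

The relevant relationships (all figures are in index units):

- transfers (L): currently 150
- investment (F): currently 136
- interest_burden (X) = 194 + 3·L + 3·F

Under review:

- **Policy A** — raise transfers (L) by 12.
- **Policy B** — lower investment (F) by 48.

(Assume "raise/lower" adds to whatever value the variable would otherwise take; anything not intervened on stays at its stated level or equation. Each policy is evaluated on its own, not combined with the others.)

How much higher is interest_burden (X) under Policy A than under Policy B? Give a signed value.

180

Policy A (L + 12):
  L = 150 + 12 = 162
  F = 136
  X = 194 + 3·162 + 3·136 = 1088
Policy B (F − 48):
  L = 150
  F = 136 − 48 = 88
  X = 194 + 3·150 + 3·88 = 908
X: 1088 − 908 = 180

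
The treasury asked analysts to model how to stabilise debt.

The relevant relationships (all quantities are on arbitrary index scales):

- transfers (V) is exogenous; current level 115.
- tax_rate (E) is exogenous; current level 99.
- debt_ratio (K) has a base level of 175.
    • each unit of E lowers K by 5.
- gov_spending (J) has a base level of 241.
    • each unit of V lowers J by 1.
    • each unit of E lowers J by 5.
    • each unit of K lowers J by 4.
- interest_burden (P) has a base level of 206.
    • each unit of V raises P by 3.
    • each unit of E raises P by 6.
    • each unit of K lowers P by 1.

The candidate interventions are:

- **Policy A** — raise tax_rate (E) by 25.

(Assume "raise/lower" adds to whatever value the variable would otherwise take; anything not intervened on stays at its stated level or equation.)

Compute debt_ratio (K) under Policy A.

-445

Policy A (E + 25):
  E = 99 + 25 = 124
  K = 175 − 5·124 = -445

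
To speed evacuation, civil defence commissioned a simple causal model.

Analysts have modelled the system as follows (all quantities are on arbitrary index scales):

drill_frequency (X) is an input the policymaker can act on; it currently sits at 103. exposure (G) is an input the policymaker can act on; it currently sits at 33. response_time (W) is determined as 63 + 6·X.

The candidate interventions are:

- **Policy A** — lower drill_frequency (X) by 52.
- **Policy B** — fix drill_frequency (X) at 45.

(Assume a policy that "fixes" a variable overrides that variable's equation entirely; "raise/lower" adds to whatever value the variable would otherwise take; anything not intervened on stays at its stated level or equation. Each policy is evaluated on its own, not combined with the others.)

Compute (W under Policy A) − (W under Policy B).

Policy A (X − 52):
  X = 103 − 52 = 51
  W = 63 + 6·51 = 369
Policy B (X := 45):
  X = 45
  W = 63 + 6·45 = 333
W: 369 − 333 = 36

36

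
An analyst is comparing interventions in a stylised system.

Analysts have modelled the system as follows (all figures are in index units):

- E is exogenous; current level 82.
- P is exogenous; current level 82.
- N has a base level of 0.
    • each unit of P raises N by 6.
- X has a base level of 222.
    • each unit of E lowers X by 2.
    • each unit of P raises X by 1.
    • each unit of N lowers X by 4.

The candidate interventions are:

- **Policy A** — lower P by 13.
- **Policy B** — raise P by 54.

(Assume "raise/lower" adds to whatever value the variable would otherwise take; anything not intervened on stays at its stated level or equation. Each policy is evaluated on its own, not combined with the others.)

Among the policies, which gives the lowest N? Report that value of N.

414

Policy A (P − 13):
  P = 82 − 13 = 69
  N = 0 + 6·69 = 414
Policy B (P + 54):
  P = 82 + 54 = 136
  N = 0 + 6·136 = 816
Comparing — Policy A: N=414, Policy B: N=816. Lowest is 414 (Policy A).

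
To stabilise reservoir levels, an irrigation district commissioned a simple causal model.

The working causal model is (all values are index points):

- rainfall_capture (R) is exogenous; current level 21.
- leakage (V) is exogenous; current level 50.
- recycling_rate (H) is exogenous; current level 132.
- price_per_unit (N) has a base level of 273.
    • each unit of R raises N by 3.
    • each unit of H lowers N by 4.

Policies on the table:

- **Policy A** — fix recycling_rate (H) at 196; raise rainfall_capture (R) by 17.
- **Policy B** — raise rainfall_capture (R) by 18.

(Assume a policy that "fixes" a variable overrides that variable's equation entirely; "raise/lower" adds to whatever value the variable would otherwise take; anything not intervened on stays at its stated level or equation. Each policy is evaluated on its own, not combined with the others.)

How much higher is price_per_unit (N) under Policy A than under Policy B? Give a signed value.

-259

Policy A (H := 196, R + 17):
  R = 21 + 17 = 38
  H = 196
  N = 273 + 3·38 − 4·196 = -397
Policy B (R + 18):
  R = 21 + 18 = 39
  H = 132
  N = 273 + 3·39 − 4·132 = -138
N: -397 − (-138) = -259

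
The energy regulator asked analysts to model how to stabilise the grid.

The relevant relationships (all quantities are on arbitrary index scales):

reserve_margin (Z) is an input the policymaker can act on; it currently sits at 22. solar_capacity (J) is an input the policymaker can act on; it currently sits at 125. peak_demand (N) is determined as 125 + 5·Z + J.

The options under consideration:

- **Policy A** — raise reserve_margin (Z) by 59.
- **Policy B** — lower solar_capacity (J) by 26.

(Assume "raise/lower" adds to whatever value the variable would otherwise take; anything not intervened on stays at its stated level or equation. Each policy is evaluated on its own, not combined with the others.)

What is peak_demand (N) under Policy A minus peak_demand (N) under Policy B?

Policy A (Z + 59):
  Z = 22 + 59 = 81
  J = 125
  N = 125 + 5·81 + 125 = 655
Policy B (J − 26):
  Z = 22
  J = 125 − 26 = 99
  N = 125 + 5·22 + 99 = 334
N: 655 − 334 = 321

321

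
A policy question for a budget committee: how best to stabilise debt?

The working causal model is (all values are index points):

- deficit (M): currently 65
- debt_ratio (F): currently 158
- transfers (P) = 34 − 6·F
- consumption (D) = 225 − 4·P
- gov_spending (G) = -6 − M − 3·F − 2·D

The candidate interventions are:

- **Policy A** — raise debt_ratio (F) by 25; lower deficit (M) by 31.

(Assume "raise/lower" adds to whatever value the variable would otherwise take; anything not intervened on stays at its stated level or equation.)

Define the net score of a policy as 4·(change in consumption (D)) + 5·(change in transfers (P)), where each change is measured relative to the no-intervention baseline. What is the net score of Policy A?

Baseline:
  F = 158
  P = 34 − 6·158 = -914
  D = 225 − 4·(-914) = 3881
Policy A (F + 25, M − 31):
  F = 158 + 25 = 183
  P = 34 − 6·183 = -1064
  D = 225 − 4·(-1064) = 4481
ΔD = 4481 − 3881 = 600; ΔP = -1064 − (-914) = -150
Score = 4·600 + 5·(-150) = 1650

1650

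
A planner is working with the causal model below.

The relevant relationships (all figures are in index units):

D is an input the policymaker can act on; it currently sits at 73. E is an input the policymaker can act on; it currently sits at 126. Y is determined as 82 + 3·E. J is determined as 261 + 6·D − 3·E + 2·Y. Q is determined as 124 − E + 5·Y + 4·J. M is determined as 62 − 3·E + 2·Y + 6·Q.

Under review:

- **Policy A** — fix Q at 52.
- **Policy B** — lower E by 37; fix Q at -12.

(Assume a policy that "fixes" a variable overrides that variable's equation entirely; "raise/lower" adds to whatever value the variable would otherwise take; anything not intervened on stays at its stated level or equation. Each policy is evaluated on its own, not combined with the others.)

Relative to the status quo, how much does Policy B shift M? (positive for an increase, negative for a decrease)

Baseline:
  D = 73
  E = 126
  Y = 82 + 3·126 = 460
  J = 261 + 6·73 − 3·126 + 2·460 = 1241
  Q = 124 − 126 + 5·460 + 4·1241 = 7262
  M = 62 − 3·126 + 2·460 + 6·7262 = 44176
Policy B (E − 37, Q := -12):
  D = 73
  E = 126 − 37 = 89
  Y = 82 + 3·89 = 349
  J = 261 + 6·73 − 3·89 + 2·349 = 1130
  Q = -12
  M = 62 − 3·89 + 2·349 + 6·(-12) = 421
Change in M: 421 − 44176 = -43755

-43755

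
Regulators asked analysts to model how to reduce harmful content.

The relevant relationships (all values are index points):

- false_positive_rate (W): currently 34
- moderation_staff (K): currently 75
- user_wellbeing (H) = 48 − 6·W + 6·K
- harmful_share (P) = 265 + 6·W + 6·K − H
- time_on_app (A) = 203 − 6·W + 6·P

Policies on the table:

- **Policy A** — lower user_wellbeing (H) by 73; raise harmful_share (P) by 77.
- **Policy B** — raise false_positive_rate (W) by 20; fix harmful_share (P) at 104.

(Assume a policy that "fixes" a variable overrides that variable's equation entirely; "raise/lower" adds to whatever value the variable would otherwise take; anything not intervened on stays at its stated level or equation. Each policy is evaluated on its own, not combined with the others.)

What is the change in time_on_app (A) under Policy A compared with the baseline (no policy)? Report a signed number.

900

Baseline:
  W = 34
  K = 75
  H = 48 − 6·34 + 6·75 = 294
  P = 265 + 6·34 + 6·75 − 294 = 625
  A = 203 − 6·34 + 6·625 = 3749
Policy A (H − 73, P + 77):
  W = 34
  K = 75
  H = 48 − 6·34 + 6·75 (−73 from intervention) = 221
  P = 265 + 6·34 + 6·75 − 221 (+77 from intervention) = 775
  A = 203 − 6·34 + 6·775 = 4649
Change in A: 4649 − 3749 = 900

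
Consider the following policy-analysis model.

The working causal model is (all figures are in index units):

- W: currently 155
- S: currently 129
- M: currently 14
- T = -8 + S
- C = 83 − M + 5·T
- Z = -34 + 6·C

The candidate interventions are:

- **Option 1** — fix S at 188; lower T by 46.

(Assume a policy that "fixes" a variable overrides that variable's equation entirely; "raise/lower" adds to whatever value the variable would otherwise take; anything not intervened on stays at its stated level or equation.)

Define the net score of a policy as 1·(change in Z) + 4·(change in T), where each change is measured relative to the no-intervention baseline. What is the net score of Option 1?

Baseline:
  S = 129
  M = 14
  T = -8 + 129 = 121
  C = 83 − 14 + 5·121 = 674
  Z = -34 + 6·674 = 4010
Option 1 (S := 188, T − 46):
  S = 188
  M = 14
  T = -8 + 188 (−46 from intervention) = 134
  C = 83 − 14 + 5·134 = 739
  Z = -34 + 6·739 = 4400
ΔZ = 4400 − 4010 = 390; ΔT = 134 − 121 = 13
Score = 1·390 + 4·13 = 442

442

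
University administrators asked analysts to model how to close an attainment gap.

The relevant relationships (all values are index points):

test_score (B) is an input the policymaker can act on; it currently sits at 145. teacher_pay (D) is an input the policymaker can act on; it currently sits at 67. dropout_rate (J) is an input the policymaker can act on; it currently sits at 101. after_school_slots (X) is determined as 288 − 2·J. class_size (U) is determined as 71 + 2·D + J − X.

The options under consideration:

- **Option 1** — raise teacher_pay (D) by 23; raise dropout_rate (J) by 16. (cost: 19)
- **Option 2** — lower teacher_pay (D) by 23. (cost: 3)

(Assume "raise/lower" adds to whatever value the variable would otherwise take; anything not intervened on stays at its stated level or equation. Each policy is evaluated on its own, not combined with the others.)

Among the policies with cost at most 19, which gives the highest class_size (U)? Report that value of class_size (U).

Option 1 (D + 23, J + 16):
  D = 67 + 23 = 90
  J = 101 + 16 = 117
  X = 288 − 2·117 = 54
  U = 71 + 2·90 + 117 − 54 = 314
Option 2 (D − 23):
  D = 67 − 23 = 44
  J = 101
  X = 288 − 2·101 = 86
  U = 71 + 2·44 + 101 − 86 = 174
Comparing — Option 1: U=314, Option 2: U=174. Highest is 314 (Option 1).

314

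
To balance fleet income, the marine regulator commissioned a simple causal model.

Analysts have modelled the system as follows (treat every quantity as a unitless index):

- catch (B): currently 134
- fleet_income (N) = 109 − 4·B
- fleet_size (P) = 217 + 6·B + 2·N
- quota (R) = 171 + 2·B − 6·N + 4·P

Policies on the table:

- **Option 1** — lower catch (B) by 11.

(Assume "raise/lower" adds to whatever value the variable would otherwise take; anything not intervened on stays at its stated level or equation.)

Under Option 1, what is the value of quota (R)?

Option 1 (B − 11):
  B = 134 − 11 = 123
  N = 109 − 4·123 = -383
  P = 217 + 6·123 + 2·(-383) = 189
  R = 171 + 2·123 − 6·(-383) + 4·189 = 3471

3471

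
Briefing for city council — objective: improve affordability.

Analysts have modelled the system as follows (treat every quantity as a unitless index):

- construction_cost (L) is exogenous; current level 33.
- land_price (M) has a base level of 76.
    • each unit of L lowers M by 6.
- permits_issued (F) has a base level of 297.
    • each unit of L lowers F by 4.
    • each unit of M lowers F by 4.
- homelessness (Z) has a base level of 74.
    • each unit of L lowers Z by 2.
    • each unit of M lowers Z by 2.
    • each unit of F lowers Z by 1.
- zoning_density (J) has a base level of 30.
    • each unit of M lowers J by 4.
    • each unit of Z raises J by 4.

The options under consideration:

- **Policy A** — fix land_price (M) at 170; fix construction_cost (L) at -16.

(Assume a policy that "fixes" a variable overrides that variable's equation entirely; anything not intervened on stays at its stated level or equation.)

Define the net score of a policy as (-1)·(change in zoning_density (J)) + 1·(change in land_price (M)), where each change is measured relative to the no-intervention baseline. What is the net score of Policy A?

Baseline:
  L = 33
  M = 76 − 6·33 = -122
  F = 297 − 4·33 − 4·(-122) = 653
  Z = 74 − 2·33 − 2·(-122) − 653 = -401
  J = 30 − 4·(-122) + 4·(-401) = -1086
Policy A (M := 170, L := -16):
  L = -16
  M = 170
  F = 297 − 4·(-16) − 4·170 = -319
  Z = 74 − 2·(-16) − 2·170 − (-319) = 85
  J = 30 − 4·170 + 4·85 = -310
ΔJ = -310 − (-1086) = 776; ΔM = 170 − (-122) = 292
Score = (-1)·776 + 1·292 = -484

-484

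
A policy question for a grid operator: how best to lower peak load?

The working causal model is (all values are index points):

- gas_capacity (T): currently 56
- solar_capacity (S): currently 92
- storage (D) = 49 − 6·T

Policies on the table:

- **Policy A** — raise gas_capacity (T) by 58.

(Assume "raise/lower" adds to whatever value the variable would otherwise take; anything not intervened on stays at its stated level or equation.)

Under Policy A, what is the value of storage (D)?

Policy A (T + 58):
  T = 56 + 58 = 114
  D = 49 − 6·114 = -635

-635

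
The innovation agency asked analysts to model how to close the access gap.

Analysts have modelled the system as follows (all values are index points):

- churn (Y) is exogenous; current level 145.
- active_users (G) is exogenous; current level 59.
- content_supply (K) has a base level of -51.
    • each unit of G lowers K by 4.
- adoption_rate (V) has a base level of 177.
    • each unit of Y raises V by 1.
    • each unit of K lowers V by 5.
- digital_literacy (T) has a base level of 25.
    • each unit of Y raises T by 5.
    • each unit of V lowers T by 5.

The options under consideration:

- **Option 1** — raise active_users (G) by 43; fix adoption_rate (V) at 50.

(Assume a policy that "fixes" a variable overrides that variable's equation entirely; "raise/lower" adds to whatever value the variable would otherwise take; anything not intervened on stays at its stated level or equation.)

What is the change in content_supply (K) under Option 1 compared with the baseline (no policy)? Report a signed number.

-172

Baseline:
  G = 59
  K = -51 − 4·59 = -287
Option 1 (G + 43, V := 50):
  G = 59 + 43 = 102
  K = -51 − 4·102 = -459
Change in K: -459 − (-287) = -172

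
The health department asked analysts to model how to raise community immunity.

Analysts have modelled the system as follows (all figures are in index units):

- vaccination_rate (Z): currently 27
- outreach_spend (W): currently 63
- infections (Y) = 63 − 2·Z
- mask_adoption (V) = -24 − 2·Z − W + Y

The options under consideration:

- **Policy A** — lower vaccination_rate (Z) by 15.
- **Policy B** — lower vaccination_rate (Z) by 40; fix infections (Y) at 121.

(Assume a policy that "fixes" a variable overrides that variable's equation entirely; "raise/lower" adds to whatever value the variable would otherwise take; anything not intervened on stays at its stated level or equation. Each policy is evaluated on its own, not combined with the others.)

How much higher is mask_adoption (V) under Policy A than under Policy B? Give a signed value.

Policy A (Z − 15):
  Z = 27 − 15 = 12
  W = 63
  Y = 63 − 2·12 = 39
  V = -24 − 2·12 − 63 + 39 = -72
Policy B (Z − 40, Y := 121):
  Z = 27 − 40 = -13
  W = 63
  Y = 121
  V = -24 − 2·(-13) − 63 + 121 = 60
V: -72 − 60 = -132

-132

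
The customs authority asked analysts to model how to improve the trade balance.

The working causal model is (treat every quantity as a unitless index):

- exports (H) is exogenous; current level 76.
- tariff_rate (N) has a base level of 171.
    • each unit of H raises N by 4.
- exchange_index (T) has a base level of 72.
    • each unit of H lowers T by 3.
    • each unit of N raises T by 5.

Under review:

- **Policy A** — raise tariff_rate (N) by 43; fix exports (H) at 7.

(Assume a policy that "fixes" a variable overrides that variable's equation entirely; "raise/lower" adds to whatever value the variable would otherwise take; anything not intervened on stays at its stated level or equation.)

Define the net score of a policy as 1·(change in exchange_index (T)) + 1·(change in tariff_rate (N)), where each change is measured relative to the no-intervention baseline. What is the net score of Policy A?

Baseline:
  H = 76
  N = 171 + 4·76 = 475
  T = 72 − 3·76 + 5·475 = 2219
Policy A (N + 43, H := 7):
  H = 7
  N = 171 + 4·7 (+43 from intervention) = 242
  T = 72 − 3·7 + 5·242 = 1261
ΔT = 1261 − 2219 = -958; ΔN = 242 − 475 = -233
Score = 1·(-958) + 1·(-233) = -1191

-1191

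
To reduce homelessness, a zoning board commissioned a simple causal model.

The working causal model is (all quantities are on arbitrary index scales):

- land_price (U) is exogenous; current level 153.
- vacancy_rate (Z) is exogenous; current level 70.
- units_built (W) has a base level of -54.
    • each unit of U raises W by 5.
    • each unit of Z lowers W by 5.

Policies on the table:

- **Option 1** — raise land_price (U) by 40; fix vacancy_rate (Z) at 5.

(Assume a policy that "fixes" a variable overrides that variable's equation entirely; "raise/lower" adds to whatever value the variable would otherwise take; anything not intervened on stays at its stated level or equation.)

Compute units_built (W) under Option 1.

886

Option 1 (U + 40, Z := 5):
  U = 153 + 40 = 193
  Z = 5
  W = -54 + 5·193 − 5·5 = 886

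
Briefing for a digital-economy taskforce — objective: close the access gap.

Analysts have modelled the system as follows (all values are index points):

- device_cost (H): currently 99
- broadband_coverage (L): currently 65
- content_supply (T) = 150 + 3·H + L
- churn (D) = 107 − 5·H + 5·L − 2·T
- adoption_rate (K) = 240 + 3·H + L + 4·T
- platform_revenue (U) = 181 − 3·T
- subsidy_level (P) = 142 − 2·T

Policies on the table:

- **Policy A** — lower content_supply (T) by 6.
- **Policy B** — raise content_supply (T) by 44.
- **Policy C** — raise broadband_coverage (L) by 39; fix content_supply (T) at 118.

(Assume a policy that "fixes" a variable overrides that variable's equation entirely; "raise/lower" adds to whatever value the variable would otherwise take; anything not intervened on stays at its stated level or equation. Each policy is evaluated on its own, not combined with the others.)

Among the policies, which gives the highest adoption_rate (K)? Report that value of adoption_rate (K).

2826

Policy A (T − 6):
  H = 99
  L = 65
  T = 150 + 3·99 + 65 (−6 from intervention) = 506
  K = 240 + 3·99 + 65 + 4·506 = 2626
Policy B (T + 44):
  H = 99
  L = 65
  T = 150 + 3·99 + 65 (+44 from intervention) = 556
  K = 240 + 3·99 + 65 + 4·556 = 2826
Policy C (L + 39, T := 118):
  H = 99
  L = 65 + 39 = 104
  T = 118
  K = 240 + 3·99 + 104 + 4·118 = 1113
Comparing — Policy A: K=2626, Policy B: K=2826, Policy C: K=1113. Highest is 2826 (Policy B).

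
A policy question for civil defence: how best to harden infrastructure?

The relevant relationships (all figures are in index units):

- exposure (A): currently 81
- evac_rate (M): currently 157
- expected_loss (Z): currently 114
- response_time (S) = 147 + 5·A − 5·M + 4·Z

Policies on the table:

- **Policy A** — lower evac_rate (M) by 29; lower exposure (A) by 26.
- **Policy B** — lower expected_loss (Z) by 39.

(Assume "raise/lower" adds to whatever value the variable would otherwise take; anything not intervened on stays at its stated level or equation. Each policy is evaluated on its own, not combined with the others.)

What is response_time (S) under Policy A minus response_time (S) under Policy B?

171

Policy A (M − 29, A − 26):
  A = 81 − 26 = 55
  M = 157 − 29 = 128
  Z = 114
  S = 147 + 5·55 − 5·128 + 4·114 = 238
Policy B (Z − 39):
  A = 81
  M = 157
  Z = 114 − 39 = 75
  S = 147 + 5·81 − 5·157 + 4·75 = 67
S: 238 − 67 = 171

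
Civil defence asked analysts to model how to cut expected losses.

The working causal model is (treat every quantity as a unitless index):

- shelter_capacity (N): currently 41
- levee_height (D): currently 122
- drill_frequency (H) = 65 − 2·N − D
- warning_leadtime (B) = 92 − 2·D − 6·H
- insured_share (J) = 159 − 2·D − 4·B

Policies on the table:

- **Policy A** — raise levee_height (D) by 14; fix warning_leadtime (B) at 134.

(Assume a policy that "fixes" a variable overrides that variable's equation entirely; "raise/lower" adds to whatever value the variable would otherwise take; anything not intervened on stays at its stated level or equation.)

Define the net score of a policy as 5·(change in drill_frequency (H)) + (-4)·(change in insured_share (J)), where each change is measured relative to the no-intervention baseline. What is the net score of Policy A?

-8726

Baseline:
  N = 41
  D = 122
  H = 65 − 2·41 − 122 = -139
  B = 92 − 2·122 − 6·(-139) = 682
  J = 159 − 2·122 − 4·682 = -2813
Policy A (D + 14, B := 134):
  N = 41
  D = 122 + 14 = 136
  H = 65 − 2·41 − 136 = -153
  B = 134
  J = 159 − 2·136 − 4·134 = -649
ΔH = -153 − (-139) = -14; ΔJ = -649 − (-2813) = 2164
Score = 5·(-14) + (-4)·2164 = -8726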